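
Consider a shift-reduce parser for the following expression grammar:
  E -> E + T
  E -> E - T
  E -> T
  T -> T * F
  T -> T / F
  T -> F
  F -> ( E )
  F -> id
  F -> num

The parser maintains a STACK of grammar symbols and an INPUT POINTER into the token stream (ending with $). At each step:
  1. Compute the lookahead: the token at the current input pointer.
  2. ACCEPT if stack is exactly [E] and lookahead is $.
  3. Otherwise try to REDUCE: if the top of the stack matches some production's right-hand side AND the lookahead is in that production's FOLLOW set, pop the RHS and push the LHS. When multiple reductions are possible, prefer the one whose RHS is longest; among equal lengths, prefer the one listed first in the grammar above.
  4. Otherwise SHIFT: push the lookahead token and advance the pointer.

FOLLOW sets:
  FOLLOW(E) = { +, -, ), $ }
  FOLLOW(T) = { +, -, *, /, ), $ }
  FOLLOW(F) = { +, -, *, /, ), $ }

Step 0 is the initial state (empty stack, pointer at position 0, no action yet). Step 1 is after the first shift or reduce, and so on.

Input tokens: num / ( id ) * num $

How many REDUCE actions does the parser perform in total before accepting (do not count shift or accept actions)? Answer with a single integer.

Answer: 10

Derivation:
Step 1: shift num. Stack=[num] ptr=1 lookahead=/ remaining=[/ ( id ) * num $]
Step 2: reduce F->num. Stack=[F] ptr=1 lookahead=/ remaining=[/ ( id ) * num $]
Step 3: reduce T->F. Stack=[T] ptr=1 lookahead=/ remaining=[/ ( id ) * num $]
Step 4: shift /. Stack=[T /] ptr=2 lookahead=( remaining=[( id ) * num $]
Step 5: shift (. Stack=[T / (] ptr=3 lookahead=id remaining=[id ) * num $]
Step 6: shift id. Stack=[T / ( id] ptr=4 lookahead=) remaining=[) * num $]
Step 7: reduce F->id. Stack=[T / ( F] ptr=4 lookahead=) remaining=[) * num $]
Step 8: reduce T->F. Stack=[T / ( T] ptr=4 lookahead=) remaining=[) * num $]
Step 9: reduce E->T. Stack=[T / ( E] ptr=4 lookahead=) remaining=[) * num $]
Step 10: shift ). Stack=[T / ( E )] ptr=5 lookahead=* remaining=[* num $]
Step 11: reduce F->( E ). Stack=[T / F] ptr=5 lookahead=* remaining=[* num $]
Step 12: reduce T->T / F. Stack=[T] ptr=5 lookahead=* remaining=[* num $]
Step 13: shift *. Stack=[T *] ptr=6 lookahead=num remaining=[num $]
Step 14: shift num. Stack=[T * num] ptr=7 lookahead=$ remaining=[$]
Step 15: reduce F->num. Stack=[T * F] ptr=7 lookahead=$ remaining=[$]
Step 16: reduce T->T * F. Stack=[T] ptr=7 lookahead=$ remaining=[$]
Step 17: reduce E->T. Stack=[E] ptr=7 lookahead=$ remaining=[$]
Step 18: accept. Stack=[E] ptr=7 lookahead=$ remaining=[$]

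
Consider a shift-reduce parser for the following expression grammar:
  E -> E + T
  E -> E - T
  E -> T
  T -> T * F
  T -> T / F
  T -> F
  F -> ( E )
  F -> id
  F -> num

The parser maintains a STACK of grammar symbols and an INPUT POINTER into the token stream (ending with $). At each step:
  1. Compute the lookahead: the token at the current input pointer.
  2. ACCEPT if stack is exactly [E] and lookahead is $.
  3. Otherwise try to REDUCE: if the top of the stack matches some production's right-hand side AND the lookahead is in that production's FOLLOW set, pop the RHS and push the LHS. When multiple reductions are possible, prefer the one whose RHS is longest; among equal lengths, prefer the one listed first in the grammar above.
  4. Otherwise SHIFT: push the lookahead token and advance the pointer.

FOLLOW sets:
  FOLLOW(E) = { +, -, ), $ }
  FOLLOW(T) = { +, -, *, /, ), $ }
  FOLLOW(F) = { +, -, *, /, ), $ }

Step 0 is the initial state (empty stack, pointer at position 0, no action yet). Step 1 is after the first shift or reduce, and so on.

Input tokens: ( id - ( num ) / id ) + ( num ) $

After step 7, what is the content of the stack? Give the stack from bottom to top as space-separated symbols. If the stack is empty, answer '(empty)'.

Step 1: shift (. Stack=[(] ptr=1 lookahead=id remaining=[id - ( num ) / id ) + ( num ) $]
Step 2: shift id. Stack=[( id] ptr=2 lookahead=- remaining=[- ( num ) / id ) + ( num ) $]
Step 3: reduce F->id. Stack=[( F] ptr=2 lookahead=- remaining=[- ( num ) / id ) + ( num ) $]
Step 4: reduce T->F. Stack=[( T] ptr=2 lookahead=- remaining=[- ( num ) / id ) + ( num ) $]
Step 5: reduce E->T. Stack=[( E] ptr=2 lookahead=- remaining=[- ( num ) / id ) + ( num ) $]
Step 6: shift -. Stack=[( E -] ptr=3 lookahead=( remaining=[( num ) / id ) + ( num ) $]
Step 7: shift (. Stack=[( E - (] ptr=4 lookahead=num remaining=[num ) / id ) + ( num ) $]

Answer: ( E - (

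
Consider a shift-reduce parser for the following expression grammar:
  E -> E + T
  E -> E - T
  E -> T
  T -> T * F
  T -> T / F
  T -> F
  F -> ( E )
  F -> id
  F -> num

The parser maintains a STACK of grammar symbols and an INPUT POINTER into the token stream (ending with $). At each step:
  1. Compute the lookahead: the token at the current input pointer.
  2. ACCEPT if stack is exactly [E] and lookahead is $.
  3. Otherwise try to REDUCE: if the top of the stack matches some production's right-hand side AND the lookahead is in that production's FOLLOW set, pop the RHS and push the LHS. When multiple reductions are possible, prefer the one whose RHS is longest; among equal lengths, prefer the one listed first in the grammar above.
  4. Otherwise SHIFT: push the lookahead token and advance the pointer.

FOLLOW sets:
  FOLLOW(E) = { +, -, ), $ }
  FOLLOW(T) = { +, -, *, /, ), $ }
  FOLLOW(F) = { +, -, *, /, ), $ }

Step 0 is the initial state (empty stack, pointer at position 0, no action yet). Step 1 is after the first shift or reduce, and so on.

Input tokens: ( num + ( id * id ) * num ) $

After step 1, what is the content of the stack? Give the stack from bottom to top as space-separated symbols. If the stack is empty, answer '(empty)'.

Step 1: shift (. Stack=[(] ptr=1 lookahead=num remaining=[num + ( id * id ) * num ) $]

Answer: (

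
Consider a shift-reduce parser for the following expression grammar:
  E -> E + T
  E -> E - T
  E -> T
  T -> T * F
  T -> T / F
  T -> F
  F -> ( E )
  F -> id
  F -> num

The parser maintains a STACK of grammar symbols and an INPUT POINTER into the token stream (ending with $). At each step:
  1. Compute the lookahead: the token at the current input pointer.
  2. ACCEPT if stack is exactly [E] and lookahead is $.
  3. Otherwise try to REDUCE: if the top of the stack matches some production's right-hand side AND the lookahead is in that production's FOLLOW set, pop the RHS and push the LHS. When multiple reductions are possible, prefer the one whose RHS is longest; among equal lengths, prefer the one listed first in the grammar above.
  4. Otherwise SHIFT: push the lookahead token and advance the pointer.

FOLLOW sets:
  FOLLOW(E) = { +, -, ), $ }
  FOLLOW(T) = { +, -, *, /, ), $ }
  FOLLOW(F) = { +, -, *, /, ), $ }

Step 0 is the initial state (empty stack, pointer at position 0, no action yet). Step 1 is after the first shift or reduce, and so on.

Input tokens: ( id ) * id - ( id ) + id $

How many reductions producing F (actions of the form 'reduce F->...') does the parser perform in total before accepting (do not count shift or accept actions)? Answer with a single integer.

Step 1: shift (. Stack=[(] ptr=1 lookahead=id remaining=[id ) * id - ( id ) + id $]
Step 2: shift id. Stack=[( id] ptr=2 lookahead=) remaining=[) * id - ( id ) + id $]
Step 3: reduce F->id. Stack=[( F] ptr=2 lookahead=) remaining=[) * id - ( id ) + id $]
Step 4: reduce T->F. Stack=[( T] ptr=2 lookahead=) remaining=[) * id - ( id ) + id $]
Step 5: reduce E->T. Stack=[( E] ptr=2 lookahead=) remaining=[) * id - ( id ) + id $]
Step 6: shift ). Stack=[( E )] ptr=3 lookahead=* remaining=[* id - ( id ) + id $]
Step 7: reduce F->( E ). Stack=[F] ptr=3 lookahead=* remaining=[* id - ( id ) + id $]
Step 8: reduce T->F. Stack=[T] ptr=3 lookahead=* remaining=[* id - ( id ) + id $]
Step 9: shift *. Stack=[T *] ptr=4 lookahead=id remaining=[id - ( id ) + id $]
Step 10: shift id. Stack=[T * id] ptr=5 lookahead=- remaining=[- ( id ) + id $]
Step 11: reduce F->id. Stack=[T * F] ptr=5 lookahead=- remaining=[- ( id ) + id $]
Step 12: reduce T->T * F. Stack=[T] ptr=5 lookahead=- remaining=[- ( id ) + id $]
Step 13: reduce E->T. Stack=[E] ptr=5 lookahead=- remaining=[- ( id ) + id $]
Step 14: shift -. Stack=[E -] ptr=6 lookahead=( remaining=[( id ) + id $]
Step 15: shift (. Stack=[E - (] ptr=7 lookahead=id remaining=[id ) + id $]
Step 16: shift id. Stack=[E - ( id] ptr=8 lookahead=) remaining=[) + id $]
Step 17: reduce F->id. Stack=[E - ( F] ptr=8 lookahead=) remaining=[) + id $]
Step 18: reduce T->F. Stack=[E - ( T] ptr=8 lookahead=) remaining=[) + id $]
Step 19: reduce E->T. Stack=[E - ( E] ptr=8 lookahead=) remaining=[) + id $]
Step 20: shift ). Stack=[E - ( E )] ptr=9 lookahead=+ remaining=[+ id $]
Step 21: reduce F->( E ). Stack=[E - F] ptr=9 lookahead=+ remaining=[+ id $]
Step 22: reduce T->F. Stack=[E - T] ptr=9 lookahead=+ remaining=[+ id $]
Step 23: reduce E->E - T. Stack=[E] ptr=9 lookahead=+ remaining=[+ id $]
Step 24: shift +. Stack=[E +] ptr=10 lookahead=id remaining=[id $]
Step 25: shift id. Stack=[E + id] ptr=11 lookahead=$ remaining=[$]
Step 26: reduce F->id. Stack=[E + F] ptr=11 lookahead=$ remaining=[$]
Step 27: reduce T->F. Stack=[E + T] ptr=11 lookahead=$ remaining=[$]
Step 28: reduce E->E + T. Stack=[E] ptr=11 lookahead=$ remaining=[$]
Step 29: accept. Stack=[E] ptr=11 lookahead=$ remaining=[$]

Answer: 6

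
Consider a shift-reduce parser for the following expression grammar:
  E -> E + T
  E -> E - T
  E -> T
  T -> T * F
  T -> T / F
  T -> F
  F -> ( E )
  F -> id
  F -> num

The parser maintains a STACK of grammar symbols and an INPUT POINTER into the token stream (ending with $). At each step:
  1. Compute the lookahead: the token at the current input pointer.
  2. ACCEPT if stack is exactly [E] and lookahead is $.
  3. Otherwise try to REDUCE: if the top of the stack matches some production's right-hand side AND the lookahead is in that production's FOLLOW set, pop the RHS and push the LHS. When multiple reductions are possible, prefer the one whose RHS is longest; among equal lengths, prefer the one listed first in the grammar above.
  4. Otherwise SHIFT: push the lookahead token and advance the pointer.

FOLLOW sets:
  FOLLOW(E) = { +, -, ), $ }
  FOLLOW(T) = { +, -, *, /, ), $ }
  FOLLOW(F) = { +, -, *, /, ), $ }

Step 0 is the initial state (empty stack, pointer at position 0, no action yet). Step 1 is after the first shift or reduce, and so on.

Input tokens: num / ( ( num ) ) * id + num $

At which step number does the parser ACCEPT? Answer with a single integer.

Answer: 28

Derivation:
Step 1: shift num. Stack=[num] ptr=1 lookahead=/ remaining=[/ ( ( num ) ) * id + num $]
Step 2: reduce F->num. Stack=[F] ptr=1 lookahead=/ remaining=[/ ( ( num ) ) * id + num $]
Step 3: reduce T->F. Stack=[T] ptr=1 lookahead=/ remaining=[/ ( ( num ) ) * id + num $]
Step 4: shift /. Stack=[T /] ptr=2 lookahead=( remaining=[( ( num ) ) * id + num $]
Step 5: shift (. Stack=[T / (] ptr=3 lookahead=( remaining=[( num ) ) * id + num $]
Step 6: shift (. Stack=[T / ( (] ptr=4 lookahead=num remaining=[num ) ) * id + num $]
Step 7: shift num. Stack=[T / ( ( num] ptr=5 lookahead=) remaining=[) ) * id + num $]
Step 8: reduce F->num. Stack=[T / ( ( F] ptr=5 lookahead=) remaining=[) ) * id + num $]
Step 9: reduce T->F. Stack=[T / ( ( T] ptr=5 lookahead=) remaining=[) ) * id + num $]
Step 10: reduce E->T. Stack=[T / ( ( E] ptr=5 lookahead=) remaining=[) ) * id + num $]
Step 11: shift ). Stack=[T / ( ( E )] ptr=6 lookahead=) remaining=[) * id + num $]
Step 12: reduce F->( E ). Stack=[T / ( F] ptr=6 lookahead=) remaining=[) * id + num $]
Step 13: reduce T->F. Stack=[T / ( T] ptr=6 lookahead=) remaining=[) * id + num $]
Step 14: reduce E->T. Stack=[T / ( E] ptr=6 lookahead=) remaining=[) * id + num $]
Step 15: shift ). Stack=[T / ( E )] ptr=7 lookahead=* remaining=[* id + num $]
Step 16: reduce F->( E ). Stack=[T / F] ptr=7 lookahead=* remaining=[* id + num $]
Step 17: reduce T->T / F. Stack=[T] ptr=7 lookahead=* remaining=[* id + num $]
Step 18: shift *. Stack=[T *] ptr=8 lookahead=id remaining=[id + num $]
Step 19: shift id. Stack=[T * id] ptr=9 lookahead=+ remaining=[+ num $]
Step 20: reduce F->id. Stack=[T * F] ptr=9 lookahead=+ remaining=[+ num $]
Step 21: reduce T->T * F. Stack=[T] ptr=9 lookahead=+ remaining=[+ num $]
Step 22: reduce E->T. Stack=[E] ptr=9 lookahead=+ remaining=[+ num $]
Step 23: shift +. Stack=[E +] ptr=10 lookahead=num remaining=[num $]
Step 24: shift num. Stack=[E + num] ptr=11 lookahead=$ remaining=[$]
Step 25: reduce F->num. Stack=[E + F] ptr=11 lookahead=$ remaining=[$]
Step 26: reduce T->F. Stack=[E + T] ptr=11 lookahead=$ remaining=[$]
Step 27: reduce E->E + T. Stack=[E] ptr=11 lookahead=$ remaining=[$]
Step 28: accept. Stack=[E] ptr=11 lookahead=$ remaining=[$]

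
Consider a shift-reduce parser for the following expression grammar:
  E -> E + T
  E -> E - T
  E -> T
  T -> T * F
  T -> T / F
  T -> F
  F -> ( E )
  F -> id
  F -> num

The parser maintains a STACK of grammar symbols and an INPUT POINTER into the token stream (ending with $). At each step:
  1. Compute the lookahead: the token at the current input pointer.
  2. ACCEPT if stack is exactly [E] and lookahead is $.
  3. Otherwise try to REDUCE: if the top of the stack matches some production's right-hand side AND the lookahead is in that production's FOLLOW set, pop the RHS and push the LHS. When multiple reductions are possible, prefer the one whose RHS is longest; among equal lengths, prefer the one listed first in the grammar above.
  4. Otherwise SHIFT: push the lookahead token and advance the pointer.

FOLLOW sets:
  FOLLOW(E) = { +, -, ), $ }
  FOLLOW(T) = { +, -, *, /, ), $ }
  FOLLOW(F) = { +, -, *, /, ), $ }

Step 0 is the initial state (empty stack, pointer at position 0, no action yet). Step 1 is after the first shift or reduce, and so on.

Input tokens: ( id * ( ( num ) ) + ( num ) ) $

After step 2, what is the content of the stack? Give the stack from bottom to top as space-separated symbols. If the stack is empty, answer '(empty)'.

Step 1: shift (. Stack=[(] ptr=1 lookahead=id remaining=[id * ( ( num ) ) + ( num ) ) $]
Step 2: shift id. Stack=[( id] ptr=2 lookahead=* remaining=[* ( ( num ) ) + ( num ) ) $]

Answer: ( id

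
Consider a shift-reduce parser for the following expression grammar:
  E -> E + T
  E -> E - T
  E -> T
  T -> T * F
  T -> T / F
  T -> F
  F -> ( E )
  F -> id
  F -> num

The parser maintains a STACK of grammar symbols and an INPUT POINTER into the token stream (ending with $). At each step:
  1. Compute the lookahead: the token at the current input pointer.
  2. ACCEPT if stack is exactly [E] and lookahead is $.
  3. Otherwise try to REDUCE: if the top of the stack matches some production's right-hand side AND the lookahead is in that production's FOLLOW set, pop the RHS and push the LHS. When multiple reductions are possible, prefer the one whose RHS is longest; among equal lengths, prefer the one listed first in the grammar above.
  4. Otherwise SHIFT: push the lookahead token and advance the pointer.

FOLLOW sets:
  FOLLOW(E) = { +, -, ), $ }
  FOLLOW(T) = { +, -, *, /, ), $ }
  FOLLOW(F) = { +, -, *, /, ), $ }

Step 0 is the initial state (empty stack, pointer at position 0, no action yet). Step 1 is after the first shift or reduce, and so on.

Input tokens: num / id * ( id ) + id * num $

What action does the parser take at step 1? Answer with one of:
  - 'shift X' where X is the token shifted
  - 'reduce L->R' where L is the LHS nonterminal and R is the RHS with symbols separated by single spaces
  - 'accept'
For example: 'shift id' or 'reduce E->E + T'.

Answer: shift num

Derivation:
Step 1: shift num. Stack=[num] ptr=1 lookahead=/ remaining=[/ id * ( id ) + id * num $]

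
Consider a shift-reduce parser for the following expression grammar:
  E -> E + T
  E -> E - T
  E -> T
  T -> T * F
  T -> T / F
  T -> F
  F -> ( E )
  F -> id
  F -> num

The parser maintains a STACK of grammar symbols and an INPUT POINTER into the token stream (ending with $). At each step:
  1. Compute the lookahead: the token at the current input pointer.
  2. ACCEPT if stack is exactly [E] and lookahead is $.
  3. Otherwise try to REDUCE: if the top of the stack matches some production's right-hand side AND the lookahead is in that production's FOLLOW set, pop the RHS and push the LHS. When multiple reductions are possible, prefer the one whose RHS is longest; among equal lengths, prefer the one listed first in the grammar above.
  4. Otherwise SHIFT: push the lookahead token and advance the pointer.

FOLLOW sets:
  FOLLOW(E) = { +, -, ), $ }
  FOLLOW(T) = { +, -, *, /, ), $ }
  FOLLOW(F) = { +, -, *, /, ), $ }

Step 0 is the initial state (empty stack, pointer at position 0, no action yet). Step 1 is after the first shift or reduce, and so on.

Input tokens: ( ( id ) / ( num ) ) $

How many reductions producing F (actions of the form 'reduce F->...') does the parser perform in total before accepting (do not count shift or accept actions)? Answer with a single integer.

Answer: 5

Derivation:
Step 1: shift (. Stack=[(] ptr=1 lookahead=( remaining=[( id ) / ( num ) ) $]
Step 2: shift (. Stack=[( (] ptr=2 lookahead=id remaining=[id ) / ( num ) ) $]
Step 3: shift id. Stack=[( ( id] ptr=3 lookahead=) remaining=[) / ( num ) ) $]
Step 4: reduce F->id. Stack=[( ( F] ptr=3 lookahead=) remaining=[) / ( num ) ) $]
Step 5: reduce T->F. Stack=[( ( T] ptr=3 lookahead=) remaining=[) / ( num ) ) $]
Step 6: reduce E->T. Stack=[( ( E] ptr=3 lookahead=) remaining=[) / ( num ) ) $]
Step 7: shift ). Stack=[( ( E )] ptr=4 lookahead=/ remaining=[/ ( num ) ) $]
Step 8: reduce F->( E ). Stack=[( F] ptr=4 lookahead=/ remaining=[/ ( num ) ) $]
Step 9: reduce T->F. Stack=[( T] ptr=4 lookahead=/ remaining=[/ ( num ) ) $]
Step 10: shift /. Stack=[( T /] ptr=5 lookahead=( remaining=[( num ) ) $]
Step 11: shift (. Stack=[( T / (] ptr=6 lookahead=num remaining=[num ) ) $]
Step 12: shift num. Stack=[( T / ( num] ptr=7 lookahead=) remaining=[) ) $]
Step 13: reduce F->num. Stack=[( T / ( F] ptr=7 lookahead=) remaining=[) ) $]
Step 14: reduce T->F. Stack=[( T / ( T] ptr=7 lookahead=) remaining=[) ) $]
Step 15: reduce E->T. Stack=[( T / ( E] ptr=7 lookahead=) remaining=[) ) $]
Step 16: shift ). Stack=[( T / ( E )] ptr=8 lookahead=) remaining=[) $]
Step 17: reduce F->( E ). Stack=[( T / F] ptr=8 lookahead=) remaining=[) $]
Step 18: reduce T->T / F. Stack=[( T] ptr=8 lookahead=) remaining=[) $]
Step 19: reduce E->T. Stack=[( E] ptr=8 lookahead=) remaining=[) $]
Step 20: shift ). Stack=[( E )] ptr=9 lookahead=$ remaining=[$]
Step 21: reduce F->( E ). Stack=[F] ptr=9 lookahead=$ remaining=[$]
Step 22: reduce T->F. Stack=[T] ptr=9 lookahead=$ remaining=[$]
Step 23: reduce E->T. Stack=[E] ptr=9 lookahead=$ remaining=[$]
Step 24: accept. Stack=[E] ptr=9 lookahead=$ remaining=[$]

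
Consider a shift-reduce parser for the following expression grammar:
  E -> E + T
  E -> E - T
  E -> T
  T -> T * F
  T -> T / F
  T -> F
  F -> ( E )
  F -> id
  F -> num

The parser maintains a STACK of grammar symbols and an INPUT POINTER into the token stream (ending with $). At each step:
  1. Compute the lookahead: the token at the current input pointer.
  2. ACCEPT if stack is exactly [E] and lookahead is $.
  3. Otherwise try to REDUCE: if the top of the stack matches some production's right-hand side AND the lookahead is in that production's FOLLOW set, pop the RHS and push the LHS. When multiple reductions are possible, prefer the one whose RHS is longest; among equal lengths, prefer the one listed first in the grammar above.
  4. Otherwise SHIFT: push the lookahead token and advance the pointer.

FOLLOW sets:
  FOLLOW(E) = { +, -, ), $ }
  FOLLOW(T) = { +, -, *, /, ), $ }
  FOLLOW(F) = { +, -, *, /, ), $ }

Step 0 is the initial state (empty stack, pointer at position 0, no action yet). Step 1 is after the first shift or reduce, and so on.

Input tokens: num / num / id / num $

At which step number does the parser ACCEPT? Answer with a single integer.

Step 1: shift num. Stack=[num] ptr=1 lookahead=/ remaining=[/ num / id / num $]
Step 2: reduce F->num. Stack=[F] ptr=1 lookahead=/ remaining=[/ num / id / num $]
Step 3: reduce T->F. Stack=[T] ptr=1 lookahead=/ remaining=[/ num / id / num $]
Step 4: shift /. Stack=[T /] ptr=2 lookahead=num remaining=[num / id / num $]
Step 5: shift num. Stack=[T / num] ptr=3 lookahead=/ remaining=[/ id / num $]
Step 6: reduce F->num. Stack=[T / F] ptr=3 lookahead=/ remaining=[/ id / num $]
Step 7: reduce T->T / F. Stack=[T] ptr=3 lookahead=/ remaining=[/ id / num $]
Step 8: shift /. Stack=[T /] ptr=4 lookahead=id remaining=[id / num $]
Step 9: shift id. Stack=[T / id] ptr=5 lookahead=/ remaining=[/ num $]
Step 10: reduce F->id. Stack=[T / F] ptr=5 lookahead=/ remaining=[/ num $]
Step 11: reduce T->T / F. Stack=[T] ptr=5 lookahead=/ remaining=[/ num $]
Step 12: shift /. Stack=[T /] ptr=6 lookahead=num remaining=[num $]
Step 13: shift num. Stack=[T / num] ptr=7 lookahead=$ remaining=[$]
Step 14: reduce F->num. Stack=[T / F] ptr=7 lookahead=$ remaining=[$]
Step 15: reduce T->T / F. Stack=[T] ptr=7 lookahead=$ remaining=[$]
Step 16: reduce E->T. Stack=[E] ptr=7 lookahead=$ remaining=[$]
Step 17: accept. Stack=[E] ptr=7 lookahead=$ remaining=[$]

Answer: 17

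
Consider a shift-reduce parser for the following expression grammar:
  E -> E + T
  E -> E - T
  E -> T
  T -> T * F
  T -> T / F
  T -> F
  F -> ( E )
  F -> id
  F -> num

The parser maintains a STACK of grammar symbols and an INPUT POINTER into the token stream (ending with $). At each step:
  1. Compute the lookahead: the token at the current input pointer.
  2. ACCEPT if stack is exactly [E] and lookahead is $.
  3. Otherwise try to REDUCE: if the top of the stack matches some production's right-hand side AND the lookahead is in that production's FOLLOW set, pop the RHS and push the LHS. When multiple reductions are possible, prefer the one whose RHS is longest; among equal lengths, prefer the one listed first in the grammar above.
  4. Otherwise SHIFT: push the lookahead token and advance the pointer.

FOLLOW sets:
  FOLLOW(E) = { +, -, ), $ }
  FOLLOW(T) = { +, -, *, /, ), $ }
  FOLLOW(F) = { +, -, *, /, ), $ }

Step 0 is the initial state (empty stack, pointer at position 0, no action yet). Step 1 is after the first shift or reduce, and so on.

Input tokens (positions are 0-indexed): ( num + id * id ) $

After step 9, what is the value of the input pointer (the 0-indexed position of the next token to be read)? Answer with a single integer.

Step 1: shift (. Stack=[(] ptr=1 lookahead=num remaining=[num + id * id ) $]
Step 2: shift num. Stack=[( num] ptr=2 lookahead=+ remaining=[+ id * id ) $]
Step 3: reduce F->num. Stack=[( F] ptr=2 lookahead=+ remaining=[+ id * id ) $]
Step 4: reduce T->F. Stack=[( T] ptr=2 lookahead=+ remaining=[+ id * id ) $]
Step 5: reduce E->T. Stack=[( E] ptr=2 lookahead=+ remaining=[+ id * id ) $]
Step 6: shift +. Stack=[( E +] ptr=3 lookahead=id remaining=[id * id ) $]
Step 7: shift id. Stack=[( E + id] ptr=4 lookahead=* remaining=[* id ) $]
Step 8: reduce F->id. Stack=[( E + F] ptr=4 lookahead=* remaining=[* id ) $]
Step 9: reduce T->F. Stack=[( E + T] ptr=4 lookahead=* remaining=[* id ) $]

Answer: 4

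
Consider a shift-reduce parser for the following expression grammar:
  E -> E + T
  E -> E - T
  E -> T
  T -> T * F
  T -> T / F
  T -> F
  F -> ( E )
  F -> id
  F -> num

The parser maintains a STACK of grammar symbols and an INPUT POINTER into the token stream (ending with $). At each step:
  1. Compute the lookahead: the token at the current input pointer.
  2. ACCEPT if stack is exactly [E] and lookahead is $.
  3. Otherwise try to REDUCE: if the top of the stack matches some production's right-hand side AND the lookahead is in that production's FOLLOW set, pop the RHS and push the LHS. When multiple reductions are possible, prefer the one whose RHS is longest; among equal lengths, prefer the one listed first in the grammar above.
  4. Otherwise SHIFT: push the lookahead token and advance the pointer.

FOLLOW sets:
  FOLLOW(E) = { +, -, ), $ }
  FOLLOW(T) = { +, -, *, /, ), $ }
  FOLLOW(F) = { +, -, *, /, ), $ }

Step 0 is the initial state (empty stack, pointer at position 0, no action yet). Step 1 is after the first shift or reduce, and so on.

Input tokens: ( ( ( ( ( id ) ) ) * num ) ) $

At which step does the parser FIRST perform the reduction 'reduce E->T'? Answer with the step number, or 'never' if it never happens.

Step 1: shift (. Stack=[(] ptr=1 lookahead=( remaining=[( ( ( ( id ) ) ) * num ) ) $]
Step 2: shift (. Stack=[( (] ptr=2 lookahead=( remaining=[( ( ( id ) ) ) * num ) ) $]
Step 3: shift (. Stack=[( ( (] ptr=3 lookahead=( remaining=[( ( id ) ) ) * num ) ) $]
Step 4: shift (. Stack=[( ( ( (] ptr=4 lookahead=( remaining=[( id ) ) ) * num ) ) $]
Step 5: shift (. Stack=[( ( ( ( (] ptr=5 lookahead=id remaining=[id ) ) ) * num ) ) $]
Step 6: shift id. Stack=[( ( ( ( ( id] ptr=6 lookahead=) remaining=[) ) ) * num ) ) $]
Step 7: reduce F->id. Stack=[( ( ( ( ( F] ptr=6 lookahead=) remaining=[) ) ) * num ) ) $]
Step 8: reduce T->F. Stack=[( ( ( ( ( T] ptr=6 lookahead=) remaining=[) ) ) * num ) ) $]
Step 9: reduce E->T. Stack=[( ( ( ( ( E] ptr=6 lookahead=) remaining=[) ) ) * num ) ) $]

Answer: 9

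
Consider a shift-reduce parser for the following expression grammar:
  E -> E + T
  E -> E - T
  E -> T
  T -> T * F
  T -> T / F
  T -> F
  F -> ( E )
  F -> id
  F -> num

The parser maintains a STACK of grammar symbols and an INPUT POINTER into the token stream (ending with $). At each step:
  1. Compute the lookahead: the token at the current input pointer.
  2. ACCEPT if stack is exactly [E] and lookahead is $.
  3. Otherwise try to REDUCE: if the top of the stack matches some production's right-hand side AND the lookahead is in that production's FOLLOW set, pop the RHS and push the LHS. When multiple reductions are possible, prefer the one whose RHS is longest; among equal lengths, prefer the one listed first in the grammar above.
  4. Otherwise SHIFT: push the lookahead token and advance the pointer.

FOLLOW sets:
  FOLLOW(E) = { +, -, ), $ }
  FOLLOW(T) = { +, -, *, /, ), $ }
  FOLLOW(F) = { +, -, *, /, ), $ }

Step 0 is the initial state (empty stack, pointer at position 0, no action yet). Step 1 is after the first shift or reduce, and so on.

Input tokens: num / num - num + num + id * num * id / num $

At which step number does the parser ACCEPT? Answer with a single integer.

Answer: 36

Derivation:
Step 1: shift num. Stack=[num] ptr=1 lookahead=/ remaining=[/ num - num + num + id * num * id / num $]
Step 2: reduce F->num. Stack=[F] ptr=1 lookahead=/ remaining=[/ num - num + num + id * num * id / num $]
Step 3: reduce T->F. Stack=[T] ptr=1 lookahead=/ remaining=[/ num - num + num + id * num * id / num $]
Step 4: shift /. Stack=[T /] ptr=2 lookahead=num remaining=[num - num + num + id * num * id / num $]
Step 5: shift num. Stack=[T / num] ptr=3 lookahead=- remaining=[- num + num + id * num * id / num $]
Step 6: reduce F->num. Stack=[T / F] ptr=3 lookahead=- remaining=[- num + num + id * num * id / num $]
Step 7: reduce T->T / F. Stack=[T] ptr=3 lookahead=- remaining=[- num + num + id * num * id / num $]
Step 8: reduce E->T. Stack=[E] ptr=3 lookahead=- remaining=[- num + num + id * num * id / num $]
Step 9: shift -. Stack=[E -] ptr=4 lookahead=num remaining=[num + num + id * num * id / num $]
Step 10: shift num. Stack=[E - num] ptr=5 lookahead=+ remaining=[+ num + id * num * id / num $]
Step 11: reduce F->num. Stack=[E - F] ptr=5 lookahead=+ remaining=[+ num + id * num * id / num $]
Step 12: reduce T->F. Stack=[E - T] ptr=5 lookahead=+ remaining=[+ num + id * num * id / num $]
Step 13: reduce E->E - T. Stack=[E] ptr=5 lookahead=+ remaining=[+ num + id * num * id / num $]
Step 14: shift +. Stack=[E +] ptr=6 lookahead=num remaining=[num + id * num * id / num $]
Step 15: shift num. Stack=[E + num] ptr=7 lookahead=+ remaining=[+ id * num * id / num $]
Step 16: reduce F->num. Stack=[E + F] ptr=7 lookahead=+ remaining=[+ id * num * id / num $]
Step 17: reduce T->F. Stack=[E + T] ptr=7 lookahead=+ remaining=[+ id * num * id / num $]
Step 18: reduce E->E + T. Stack=[E] ptr=7 lookahead=+ remaining=[+ id * num * id / num $]
Step 19: shift +. Stack=[E +] ptr=8 lookahead=id remaining=[id * num * id / num $]
Step 20: shift id. Stack=[E + id] ptr=9 lookahead=* remaining=[* num * id / num $]
Step 21: reduce F->id. Stack=[E + F] ptr=9 lookahead=* remaining=[* num * id / num $]
Step 22: reduce T->F. Stack=[E + T] ptr=9 lookahead=* remaining=[* num * id / num $]
Step 23: shift *. Stack=[E + T *] ptr=10 lookahead=num remaining=[num * id / num $]
Step 24: shift num. Stack=[E + T * num] ptr=11 lookahead=* remaining=[* id / num $]
Step 25: reduce F->num. Stack=[E + T * F] ptr=11 lookahead=* remaining=[* id / num $]
Step 26: reduce T->T * F. Stack=[E + T] ptr=11 lookahead=* remaining=[* id / num $]
Step 27: shift *. Stack=[E + T *] ptr=12 lookahead=id remaining=[id / num $]
Step 28: shift id. Stack=[E + T * id] ptr=13 lookahead=/ remaining=[/ num $]
Step 29: reduce F->id. Stack=[E + T * F] ptr=13 lookahead=/ remaining=[/ num $]
Step 30: reduce T->T * F. Stack=[E + T] ptr=13 lookahead=/ remaining=[/ num $]
Step 31: shift /. Stack=[E + T /] ptr=14 lookahead=num remaining=[num $]
Step 32: shift num. Stack=[E + T / num] ptr=15 lookahead=$ remaining=[$]
Step 33: reduce F->num. Stack=[E + T / F] ptr=15 lookahead=$ remaining=[$]
Step 34: reduce T->T / F. Stack=[E + T] ptr=15 lookahead=$ remaining=[$]
Step 35: reduce E->E + T. Stack=[E] ptr=15 lookahead=$ remaining=[$]
Step 36: accept. Stack=[E] ptr=15 lookahead=$ remaining=[$]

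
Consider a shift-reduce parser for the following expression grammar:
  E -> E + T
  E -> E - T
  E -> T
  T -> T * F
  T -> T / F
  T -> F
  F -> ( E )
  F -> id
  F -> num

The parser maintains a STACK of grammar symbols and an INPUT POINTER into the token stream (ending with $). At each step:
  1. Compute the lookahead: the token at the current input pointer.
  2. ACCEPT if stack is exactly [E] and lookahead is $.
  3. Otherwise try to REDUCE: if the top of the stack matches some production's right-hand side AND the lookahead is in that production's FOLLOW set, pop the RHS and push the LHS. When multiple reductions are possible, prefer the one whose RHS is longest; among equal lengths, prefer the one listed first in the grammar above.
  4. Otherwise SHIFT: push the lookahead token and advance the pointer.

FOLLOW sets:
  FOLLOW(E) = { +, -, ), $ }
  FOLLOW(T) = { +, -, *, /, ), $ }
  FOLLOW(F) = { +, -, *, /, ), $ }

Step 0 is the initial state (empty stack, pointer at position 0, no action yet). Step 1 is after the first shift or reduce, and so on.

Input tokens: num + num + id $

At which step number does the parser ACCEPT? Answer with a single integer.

Answer: 15

Derivation:
Step 1: shift num. Stack=[num] ptr=1 lookahead=+ remaining=[+ num + id $]
Step 2: reduce F->num. Stack=[F] ptr=1 lookahead=+ remaining=[+ num + id $]
Step 3: reduce T->F. Stack=[T] ptr=1 lookahead=+ remaining=[+ num + id $]
Step 4: reduce E->T. Stack=[E] ptr=1 lookahead=+ remaining=[+ num + id $]
Step 5: shift +. Stack=[E +] ptr=2 lookahead=num remaining=[num + id $]
Step 6: shift num. Stack=[E + num] ptr=3 lookahead=+ remaining=[+ id $]
Step 7: reduce F->num. Stack=[E + F] ptr=3 lookahead=+ remaining=[+ id $]
Step 8: reduce T->F. Stack=[E + T] ptr=3 lookahead=+ remaining=[+ id $]
Step 9: reduce E->E + T. Stack=[E] ptr=3 lookahead=+ remaining=[+ id $]
Step 10: shift +. Stack=[E +] ptr=4 lookahead=id remaining=[id $]
Step 11: shift id. Stack=[E + id] ptr=5 lookahead=$ remaining=[$]
Step 12: reduce F->id. Stack=[E + F] ptr=5 lookahead=$ remaining=[$]
Step 13: reduce T->F. Stack=[E + T] ptr=5 lookahead=$ remaining=[$]
Step 14: reduce E->E + T. Stack=[E] ptr=5 lookahead=$ remaining=[$]
Step 15: accept. Stack=[E] ptr=5 lookahead=$ remaining=[$]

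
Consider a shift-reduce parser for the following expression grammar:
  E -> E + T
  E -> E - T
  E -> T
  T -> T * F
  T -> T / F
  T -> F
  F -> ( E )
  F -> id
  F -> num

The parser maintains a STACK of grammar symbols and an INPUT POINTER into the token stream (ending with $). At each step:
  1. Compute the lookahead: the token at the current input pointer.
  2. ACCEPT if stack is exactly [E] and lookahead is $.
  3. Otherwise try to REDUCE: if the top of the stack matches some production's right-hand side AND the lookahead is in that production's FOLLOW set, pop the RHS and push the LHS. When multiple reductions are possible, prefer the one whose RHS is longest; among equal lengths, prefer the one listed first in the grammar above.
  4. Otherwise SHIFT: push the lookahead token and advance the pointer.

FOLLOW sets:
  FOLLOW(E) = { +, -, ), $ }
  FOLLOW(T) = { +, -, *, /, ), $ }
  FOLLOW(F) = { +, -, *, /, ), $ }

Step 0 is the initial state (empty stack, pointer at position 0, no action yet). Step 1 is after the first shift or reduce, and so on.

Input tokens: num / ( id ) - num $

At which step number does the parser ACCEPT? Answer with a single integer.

Answer: 19

Derivation:
Step 1: shift num. Stack=[num] ptr=1 lookahead=/ remaining=[/ ( id ) - num $]
Step 2: reduce F->num. Stack=[F] ptr=1 lookahead=/ remaining=[/ ( id ) - num $]
Step 3: reduce T->F. Stack=[T] ptr=1 lookahead=/ remaining=[/ ( id ) - num $]
Step 4: shift /. Stack=[T /] ptr=2 lookahead=( remaining=[( id ) - num $]
Step 5: shift (. Stack=[T / (] ptr=3 lookahead=id remaining=[id ) - num $]
Step 6: shift id. Stack=[T / ( id] ptr=4 lookahead=) remaining=[) - num $]
Step 7: reduce F->id. Stack=[T / ( F] ptr=4 lookahead=) remaining=[) - num $]
Step 8: reduce T->F. Stack=[T / ( T] ptr=4 lookahead=) remaining=[) - num $]
Step 9: reduce E->T. Stack=[T / ( E] ptr=4 lookahead=) remaining=[) - num $]
Step 10: shift ). Stack=[T / ( E )] ptr=5 lookahead=- remaining=[- num $]
Step 11: reduce F->( E ). Stack=[T / F] ptr=5 lookahead=- remaining=[- num $]
Step 12: reduce T->T / F. Stack=[T] ptr=5 lookahead=- remaining=[- num $]
Step 13: reduce E->T. Stack=[E] ptr=5 lookahead=- remaining=[- num $]
Step 14: shift -. Stack=[E -] ptr=6 lookahead=num remaining=[num $]
Step 15: shift num. Stack=[E - num] ptr=7 lookahead=$ remaining=[$]
Step 16: reduce F->num. Stack=[E - F] ptr=7 lookahead=$ remaining=[$]
Step 17: reduce T->F. Stack=[E - T] ptr=7 lookahead=$ remaining=[$]
Step 18: reduce E->E - T. Stack=[E] ptr=7 lookahead=$ remaining=[$]
Step 19: accept. Stack=[E] ptr=7 lookahead=$ remaining=[$]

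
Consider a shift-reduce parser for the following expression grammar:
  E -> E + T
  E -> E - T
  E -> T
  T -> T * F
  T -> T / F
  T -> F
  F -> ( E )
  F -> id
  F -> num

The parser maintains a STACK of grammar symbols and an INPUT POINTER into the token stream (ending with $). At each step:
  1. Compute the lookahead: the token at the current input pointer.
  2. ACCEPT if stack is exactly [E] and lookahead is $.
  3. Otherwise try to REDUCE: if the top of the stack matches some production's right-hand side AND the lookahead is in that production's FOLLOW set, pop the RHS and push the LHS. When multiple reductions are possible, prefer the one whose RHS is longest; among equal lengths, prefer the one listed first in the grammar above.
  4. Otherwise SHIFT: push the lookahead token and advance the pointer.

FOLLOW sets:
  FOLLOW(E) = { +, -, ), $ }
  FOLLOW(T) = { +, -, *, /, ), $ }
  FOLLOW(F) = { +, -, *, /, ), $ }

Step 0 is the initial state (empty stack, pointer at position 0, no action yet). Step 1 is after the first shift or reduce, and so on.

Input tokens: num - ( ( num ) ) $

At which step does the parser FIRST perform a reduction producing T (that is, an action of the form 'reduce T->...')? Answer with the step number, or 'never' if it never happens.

Answer: 3

Derivation:
Step 1: shift num. Stack=[num] ptr=1 lookahead=- remaining=[- ( ( num ) ) $]
Step 2: reduce F->num. Stack=[F] ptr=1 lookahead=- remaining=[- ( ( num ) ) $]
Step 3: reduce T->F. Stack=[T] ptr=1 lookahead=- remaining=[- ( ( num ) ) $]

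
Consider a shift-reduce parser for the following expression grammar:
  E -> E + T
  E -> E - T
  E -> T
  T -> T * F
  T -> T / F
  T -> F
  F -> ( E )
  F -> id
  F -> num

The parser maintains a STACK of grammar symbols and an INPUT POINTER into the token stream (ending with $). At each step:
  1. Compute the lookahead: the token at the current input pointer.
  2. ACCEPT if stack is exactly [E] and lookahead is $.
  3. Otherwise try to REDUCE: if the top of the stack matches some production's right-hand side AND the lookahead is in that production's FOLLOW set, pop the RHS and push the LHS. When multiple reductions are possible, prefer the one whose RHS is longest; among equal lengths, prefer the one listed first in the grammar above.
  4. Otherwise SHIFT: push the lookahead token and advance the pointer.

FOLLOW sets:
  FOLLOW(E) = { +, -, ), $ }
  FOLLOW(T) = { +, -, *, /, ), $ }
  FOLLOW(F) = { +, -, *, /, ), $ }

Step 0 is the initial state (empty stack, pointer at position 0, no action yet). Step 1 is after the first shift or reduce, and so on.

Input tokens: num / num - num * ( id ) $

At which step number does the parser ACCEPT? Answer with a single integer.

Step 1: shift num. Stack=[num] ptr=1 lookahead=/ remaining=[/ num - num * ( id ) $]
Step 2: reduce F->num. Stack=[F] ptr=1 lookahead=/ remaining=[/ num - num * ( id ) $]
Step 3: reduce T->F. Stack=[T] ptr=1 lookahead=/ remaining=[/ num - num * ( id ) $]
Step 4: shift /. Stack=[T /] ptr=2 lookahead=num remaining=[num - num * ( id ) $]
Step 5: shift num. Stack=[T / num] ptr=3 lookahead=- remaining=[- num * ( id ) $]
Step 6: reduce F->num. Stack=[T / F] ptr=3 lookahead=- remaining=[- num * ( id ) $]
Step 7: reduce T->T / F. Stack=[T] ptr=3 lookahead=- remaining=[- num * ( id ) $]
Step 8: reduce E->T. Stack=[E] ptr=3 lookahead=- remaining=[- num * ( id ) $]
Step 9: shift -. Stack=[E -] ptr=4 lookahead=num remaining=[num * ( id ) $]
Step 10: shift num. Stack=[E - num] ptr=5 lookahead=* remaining=[* ( id ) $]
Step 11: reduce F->num. Stack=[E - F] ptr=5 lookahead=* remaining=[* ( id ) $]
Step 12: reduce T->F. Stack=[E - T] ptr=5 lookahead=* remaining=[* ( id ) $]
Step 13: shift *. Stack=[E - T *] ptr=6 lookahead=( remaining=[( id ) $]
Step 14: shift (. Stack=[E - T * (] ptr=7 lookahead=id remaining=[id ) $]
Step 15: shift id. Stack=[E - T * ( id] ptr=8 lookahead=) remaining=[) $]
Step 16: reduce F->id. Stack=[E - T * ( F] ptr=8 lookahead=) remaining=[) $]
Step 17: reduce T->F. Stack=[E - T * ( T] ptr=8 lookahead=) remaining=[) $]
Step 18: reduce E->T. Stack=[E - T * ( E] ptr=8 lookahead=) remaining=[) $]
Step 19: shift ). Stack=[E - T * ( E )] ptr=9 lookahead=$ remaining=[$]
Step 20: reduce F->( E ). Stack=[E - T * F] ptr=9 lookahead=$ remaining=[$]
Step 21: reduce T->T * F. Stack=[E - T] ptr=9 lookahead=$ remaining=[$]
Step 22: reduce E->E - T. Stack=[E] ptr=9 lookahead=$ remaining=[$]
Step 23: accept. Stack=[E] ptr=9 lookahead=$ remaining=[$]

Answer: 23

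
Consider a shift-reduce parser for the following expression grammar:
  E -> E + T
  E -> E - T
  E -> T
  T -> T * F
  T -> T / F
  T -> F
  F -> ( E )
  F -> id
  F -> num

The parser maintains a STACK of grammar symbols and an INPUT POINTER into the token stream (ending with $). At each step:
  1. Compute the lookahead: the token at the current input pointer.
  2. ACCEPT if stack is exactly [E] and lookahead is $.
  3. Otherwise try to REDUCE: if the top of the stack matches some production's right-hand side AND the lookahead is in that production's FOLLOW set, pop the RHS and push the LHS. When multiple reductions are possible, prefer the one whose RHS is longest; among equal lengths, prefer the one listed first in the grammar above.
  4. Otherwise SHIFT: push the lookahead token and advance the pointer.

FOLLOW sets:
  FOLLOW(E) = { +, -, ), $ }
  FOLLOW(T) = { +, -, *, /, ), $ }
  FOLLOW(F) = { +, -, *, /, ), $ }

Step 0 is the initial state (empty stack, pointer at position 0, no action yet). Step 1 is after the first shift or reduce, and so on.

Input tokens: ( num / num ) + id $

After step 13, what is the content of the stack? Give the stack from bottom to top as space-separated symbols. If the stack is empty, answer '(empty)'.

Answer: E

Derivation:
Step 1: shift (. Stack=[(] ptr=1 lookahead=num remaining=[num / num ) + id $]
Step 2: shift num. Stack=[( num] ptr=2 lookahead=/ remaining=[/ num ) + id $]
Step 3: reduce F->num. Stack=[( F] ptr=2 lookahead=/ remaining=[/ num ) + id $]
Step 4: reduce T->F. Stack=[( T] ptr=2 lookahead=/ remaining=[/ num ) + id $]
Step 5: shift /. Stack=[( T /] ptr=3 lookahead=num remaining=[num ) + id $]
Step 6: shift num. Stack=[( T / num] ptr=4 lookahead=) remaining=[) + id $]
Step 7: reduce F->num. Stack=[( T / F] ptr=4 lookahead=) remaining=[) + id $]
Step 8: reduce T->T / F. Stack=[( T] ptr=4 lookahead=) remaining=[) + id $]
Step 9: reduce E->T. Stack=[( E] ptr=4 lookahead=) remaining=[) + id $]
Step 10: shift ). Stack=[( E )] ptr=5 lookahead=+ remaining=[+ id $]
Step 11: reduce F->( E ). Stack=[F] ptr=5 lookahead=+ remaining=[+ id $]
Step 12: reduce T->F. Stack=[T] ptr=5 lookahead=+ remaining=[+ id $]
Step 13: reduce E->T. Stack=[E] ptr=5 lookahead=+ remaining=[+ id $]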